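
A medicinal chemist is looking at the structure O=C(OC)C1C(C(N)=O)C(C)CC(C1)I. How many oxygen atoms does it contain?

3

Scan the SMILES for O atoms (remember two-letter symbols like Cl and Br are single atoms).
Oxygen count: 3.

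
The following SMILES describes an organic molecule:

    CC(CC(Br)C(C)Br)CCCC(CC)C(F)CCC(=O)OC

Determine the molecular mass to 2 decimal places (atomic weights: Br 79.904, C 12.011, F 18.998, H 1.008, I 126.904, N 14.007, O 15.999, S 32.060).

First, the molecular formula is C17H31Br2FO2 (counting implicit H from valence).
  Br: 2 × 79.904 = 159.808
  C: 17 × 12.011 = 204.187
  F: 1 × 18.998 = 18.998
  H: 31 × 1.008 = 31.248
  O: 2 × 15.999 = 31.998
Sum: 2×79.904 + 17×12.011 + 1×18.998 + 31×1.008 + 2×15.999 = 446.239 → 446.24 g/mol.

446.24 g/mol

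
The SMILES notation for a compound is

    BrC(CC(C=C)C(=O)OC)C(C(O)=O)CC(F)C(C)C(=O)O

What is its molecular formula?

Walk through each heavy atom and fill implicit hydrogens from standard valence (C 4, N 3, O 2, S 2, halogen 1):
  atom 1: Br (halogen, monovalent) → 0 H
  atom 2: C, bond orders sum to 3 (valence 4) → 1 H
  atom 3: C, bond orders sum to 2 (valence 4) → 2 H
  atom 4: C, bond orders sum to 3 (valence 4) → 1 H
  atom 5: C, bond orders sum to 3 (valence 4) → 1 H
  atom 6: C, bond orders sum to 2 (valence 4) → 2 H
  atom 7: C, bond orders sum to 4 (valence 4) → 0 H
  atom 8: O, bond orders sum to 2 (valence 2) → 0 H
  atom 9: O, bond orders sum to 2 (valence 2) → 0 H
  atom 10: C, bond orders sum to 1 (valence 4) → 3 H
  atom 11: C, bond orders sum to 3 (valence 4) → 1 H
  atom 12: C, bond orders sum to 4 (valence 4) → 0 H
  atom 13: O, bond orders sum to 1 (valence 2) → 1 H
  atom 14: O, bond orders sum to 2 (valence 2) → 0 H
  atom 15: C, bond orders sum to 2 (valence 4) → 2 H
  atom 16: C, bond orders sum to 3 (valence 4) → 1 H
  atom 17: F (halogen, monovalent) → 0 H
  atom 18: C, bond orders sum to 3 (valence 4) → 1 H
  atom 19: C, bond orders sum to 1 (valence 4) → 3 H
  atom 20: C, bond orders sum to 4 (valence 4) → 0 H
  atom 21: O, bond orders sum to 2 (valence 2) → 0 H
  atom 22: O, bond orders sum to 1 (valence 2) → 1 H
Totals → C:14, H:20, Br:1, F:1, O:6.

C14H20BrFO6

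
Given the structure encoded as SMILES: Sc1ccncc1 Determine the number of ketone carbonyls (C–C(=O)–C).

0

Scan the SMILES for the ketone motif — none present.
Groups that are present: 1 thiol.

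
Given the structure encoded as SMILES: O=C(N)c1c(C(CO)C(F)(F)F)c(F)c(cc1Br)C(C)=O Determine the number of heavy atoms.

Every atom symbol written in the SMILES (organic subset) is one heavy atom; implicit H are not written.
Heavy atoms by element → Br:1, C:12, F:4, N:1, O:3.
Total: 21.

21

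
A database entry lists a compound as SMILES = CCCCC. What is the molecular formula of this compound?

Walk through each heavy atom and fill implicit hydrogens from standard valence (C 4, N 3, O 2, S 2, halogen 1):
  atom 1: C, bond orders sum to 1 (valence 4) → 3 H
  atom 2: C, bond orders sum to 2 (valence 4) → 2 H
  atom 3: C, bond orders sum to 2 (valence 4) → 2 H
  atom 4: C, bond orders sum to 2 (valence 4) → 2 H
  atom 5: C, bond orders sum to 1 (valence 4) → 3 H
Totals → C:5, H:12.
In Hill order: C5H12.

C5H12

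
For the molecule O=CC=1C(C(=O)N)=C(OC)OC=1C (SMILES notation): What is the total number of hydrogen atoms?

9

Walk through each heavy atom and fill implicit hydrogens from standard valence (C 4, N 3, O 2, S 2, halogen 1):
  atom 1: O, bond orders sum to 2 (valence 2) → 0 H
  atom 2: C, bond orders sum to 3 (valence 4) → 1 H
  atom 3: C, bond orders sum to 4 (valence 4) → 0 H
  atom 4: C, bond orders sum to 4 (valence 4) → 0 H
  atom 5: C, bond orders sum to 4 (valence 4) → 0 H
  atom 6: O, bond orders sum to 2 (valence 2) → 0 H
  atom 7: N, bond orders sum to 1 (valence 3) → 2 H
  atom 8: C, bond orders sum to 4 (valence 4) → 0 H
  atom 9: O, bond orders sum to 2 (valence 2) → 0 H
  atom 10: C, bond orders sum to 1 (valence 4) → 3 H
  atom 11: O, bond orders sum to 2 (valence 2) → 0 H
  atom 12: C, bond orders sum to 4 (valence 4) → 0 H
  atom 13: C, bond orders sum to 1 (valence 4) → 3 H
Total hydrogens: 9.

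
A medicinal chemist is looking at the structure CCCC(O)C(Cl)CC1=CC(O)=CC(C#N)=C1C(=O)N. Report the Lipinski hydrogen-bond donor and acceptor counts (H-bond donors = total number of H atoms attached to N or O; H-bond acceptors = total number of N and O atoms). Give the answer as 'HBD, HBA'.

4, 5

Donors: find every N or O and count the H atoms it carries.
  atom 5 (O): bond orders sum to 1 → 1 H
  atom 12 (O): bond orders sum to 1 → 1 H
  atom 16 (N): bond orders sum to 3 → 0 H
  atom 19 (O): bond orders sum to 2 → 0 H
  atom 20 (N): bond orders sum to 1 → 2 H
Lipinski HBD = 4.
Acceptors: N atoms = 2, O atoms = 3 → HBA = 5.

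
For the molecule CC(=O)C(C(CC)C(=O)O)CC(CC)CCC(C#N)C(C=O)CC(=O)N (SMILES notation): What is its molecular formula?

Walk through each heavy atom and fill implicit hydrogens from standard valence (C 4, N 3, O 2, S 2, halogen 1):
  atom 1: C, bond orders sum to 1 (valence 4) → 3 H
  atom 2: C, bond orders sum to 4 (valence 4) → 0 H
  atom 3: O, bond orders sum to 2 (valence 2) → 0 H
  atom 4: C, bond orders sum to 3 (valence 4) → 1 H
  atom 5: C, bond orders sum to 3 (valence 4) → 1 H
  atom 6: C, bond orders sum to 2 (valence 4) → 2 H
  atom 7: C, bond orders sum to 1 (valence 4) → 3 H
  atom 8: C, bond orders sum to 4 (valence 4) → 0 H
  atom 9: O, bond orders sum to 2 (valence 2) → 0 H
  atom 10: O, bond orders sum to 1 (valence 2) → 1 H
  atom 11: C, bond orders sum to 2 (valence 4) → 2 H
  atom 12: C, bond orders sum to 3 (valence 4) → 1 H
  atom 13: C, bond orders sum to 2 (valence 4) → 2 H
  atom 14: C, bond orders sum to 1 (valence 4) → 3 H
  atom 15: C, bond orders sum to 2 (valence 4) → 2 H
  atom 16: C, bond orders sum to 2 (valence 4) → 2 H
  atom 17: C, bond orders sum to 3 (valence 4) → 1 H
  atom 18: C, bond orders sum to 4 (valence 4) → 0 H
  atom 19: N, bond orders sum to 3 (valence 3) → 0 H
  atom 20: C, bond orders sum to 3 (valence 4) → 1 H
  atom 21: C, bond orders sum to 3 (valence 4) → 1 H
  atom 22: O, bond orders sum to 2 (valence 2) → 0 H
  atom 23: C, bond orders sum to 2 (valence 4) → 2 H
  atom 24: C, bond orders sum to 4 (valence 4) → 0 H
  atom 25: O, bond orders sum to 2 (valence 2) → 0 H
  atom 26: N, bond orders sum to 1 (valence 3) → 2 H
Totals → C:19, H:30, N:2, O:5.

C19H30N2O5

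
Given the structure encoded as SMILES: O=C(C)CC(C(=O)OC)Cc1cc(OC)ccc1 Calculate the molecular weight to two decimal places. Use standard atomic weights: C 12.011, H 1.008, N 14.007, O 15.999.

First, the molecular formula is C14H18O4 (counting implicit H from valence).
  C: 14 × 12.011 = 168.154
  H: 18 × 1.008 = 18.144
  O: 4 × 15.999 = 63.996
Sum: 14×12.011 + 18×1.008 + 4×15.999 = 250.294 → 250.29 g/mol.

250.29 g/mol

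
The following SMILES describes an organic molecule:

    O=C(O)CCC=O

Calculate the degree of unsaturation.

2

Molecular formula: C4H6O3.
DoU = (2C + 2 + N − H − X) / 2, where X is the halogen count and O/S are ignored.
    = (2·4 + 2 + 0 − 6 − 0) / 2 = 4 / 2 = 2.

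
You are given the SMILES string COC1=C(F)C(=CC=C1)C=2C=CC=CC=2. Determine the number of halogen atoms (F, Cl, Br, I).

1

Halogen atoms appear at heavy-atom position 5 (1×F).
Other groups present: 1 ether.
Halogen count: 1.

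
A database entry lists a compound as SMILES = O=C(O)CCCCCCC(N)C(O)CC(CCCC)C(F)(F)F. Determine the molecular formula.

Walk through each heavy atom and fill implicit hydrogens from standard valence (C 4, N 3, O 2, S 2, halogen 1):
  atom 1: O, bond orders sum to 2 (valence 2) → 0 H
  atom 2: C, bond orders sum to 4 (valence 4) → 0 H
  atom 3: O, bond orders sum to 1 (valence 2) → 1 H
  atom 4: C, bond orders sum to 2 (valence 4) → 2 H
  atom 5: C, bond orders sum to 2 (valence 4) → 2 H
  atom 6: C, bond orders sum to 2 (valence 4) → 2 H
  atom 7: C, bond orders sum to 2 (valence 4) → 2 H
  atom 8: C, bond orders sum to 2 (valence 4) → 2 H
  atom 9: C, bond orders sum to 2 (valence 4) → 2 H
  atom 10: C, bond orders sum to 3 (valence 4) → 1 H
  atom 11: N, bond orders sum to 1 (valence 3) → 2 H
  atom 12: C, bond orders sum to 3 (valence 4) → 1 H
  atom 13: O, bond orders sum to 1 (valence 2) → 1 H
  atom 14: C, bond orders sum to 2 (valence 4) → 2 H
  atom 15: C, bond orders sum to 3 (valence 4) → 1 H
  atom 16: C, bond orders sum to 2 (valence 4) → 2 H
  atom 17: C, bond orders sum to 2 (valence 4) → 2 H
  atom 18: C, bond orders sum to 2 (valence 4) → 2 H
  atom 19: C, bond orders sum to 1 (valence 4) → 3 H
  atom 20: C, bond orders sum to 4 (valence 4) → 0 H
  atom 21: F (halogen, monovalent) → 0 H
  atom 22: F (halogen, monovalent) → 0 H
  atom 23: F (halogen, monovalent) → 0 H
Totals → C:16, H:30, F:3, N:1, O:3.
In Hill order: C16H30F3NO3.

C16H30F3NO3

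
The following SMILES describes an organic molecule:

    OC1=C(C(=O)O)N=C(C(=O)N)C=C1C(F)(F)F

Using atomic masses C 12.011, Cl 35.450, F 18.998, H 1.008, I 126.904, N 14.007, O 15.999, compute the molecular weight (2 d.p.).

250.13 g/mol

First, the molecular formula is C8H5F3N2O4 (counting implicit H from valence).
  C: 8 × 12.011 = 96.088
  F: 3 × 18.998 = 56.994
  H: 5 × 1.008 = 5.040
  N: 2 × 14.007 = 28.014
  O: 4 × 15.999 = 63.996
Sum: 8×12.011 + 3×18.998 + 5×1.008 + 2×14.007 + 4×15.999 = 250.132 → 250.13 g/mol.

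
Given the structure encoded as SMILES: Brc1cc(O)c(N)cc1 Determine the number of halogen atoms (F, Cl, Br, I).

Halogen atoms appear at heavy-atom position 1 (1×Br).
Other groups present: 1 hydroxyl, 1 primary amine.
Halogen count: 1.

1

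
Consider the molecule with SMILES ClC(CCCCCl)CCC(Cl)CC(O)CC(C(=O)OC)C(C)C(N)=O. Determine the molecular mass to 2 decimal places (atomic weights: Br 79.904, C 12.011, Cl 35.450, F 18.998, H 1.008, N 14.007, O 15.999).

First, the molecular formula is C17H30Cl3NO4 (counting implicit H from valence).
  C: 17 × 12.011 = 204.187
  Cl: 3 × 35.450 = 106.350
  H: 30 × 1.008 = 30.240
  N: 1 × 14.007 = 14.007
  O: 4 × 15.999 = 63.996
Sum: 17×12.011 + 3×35.450 + 30×1.008 + 1×14.007 + 4×15.999 = 418.780 → 418.78 g/mol.

418.78 g/mol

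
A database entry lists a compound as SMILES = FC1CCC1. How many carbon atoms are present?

Count every carbon token in the SMILES (each C, including those in ring-closure positions and inside branches).
Carbon count: 4.

4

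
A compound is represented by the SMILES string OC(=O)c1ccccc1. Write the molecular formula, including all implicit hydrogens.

Walk through each heavy atom and fill implicit hydrogens from standard valence (C 4, N 3, O 2, S 2, halogen 1); for lowercase aromatic atoms, an aromatic c carries 1 H when it has two neighbours and 0 H with three, and aromatic n carries 0 H:
  atom 1: O, bond orders sum to 1 (valence 2) → 1 H
  atom 2: C, bond orders sum to 4 (valence 4) → 0 H
  atom 3: O, bond orders sum to 2 (valence 2) → 0 H
  atom 4: aromatic c, 3 neighbours → 0 H
  atom 5: aromatic c, 2 neighbours → 1 H
  atom 6: aromatic c, 2 neighbours → 1 H
  atom 7: aromatic c, 2 neighbours → 1 H
  atom 8: aromatic c, 2 neighbours → 1 H
  atom 9: aromatic c, 2 neighbours → 1 H
Totals → C:7, H:6, O:2.
In Hill order: C7H6O2.

C7H6O2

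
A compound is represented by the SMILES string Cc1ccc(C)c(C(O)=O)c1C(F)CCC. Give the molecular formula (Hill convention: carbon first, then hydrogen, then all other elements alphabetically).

C13H17FO2

Walk through each heavy atom and fill implicit hydrogens from standard valence (C 4, N 3, O 2, S 2, halogen 1); for lowercase aromatic atoms, an aromatic c carries 1 H when it has two neighbours and 0 H with three, and aromatic n carries 0 H:
  atom 1: C, bond orders sum to 1 (valence 4) → 3 H
  atom 2: aromatic c, 3 neighbours → 0 H
  atom 3: aromatic c, 2 neighbours → 1 H
  atom 4: aromatic c, 2 neighbours → 1 H
  atom 5: aromatic c, 3 neighbours → 0 H
  atom 6: C, bond orders sum to 1 (valence 4) → 3 H
  atom 7: aromatic c, 3 neighbours → 0 H
  atom 8: C, bond orders sum to 4 (valence 4) → 0 H
  atom 9: O, bond orders sum to 1 (valence 2) → 1 H
  atom 10: O, bond orders sum to 2 (valence 2) → 0 H
  atom 11: aromatic c, 3 neighbours → 0 H
  atom 12: C, bond orders sum to 3 (valence 4) → 1 H
  atom 13: F (halogen, monovalent) → 0 H
  atom 14: C, bond orders sum to 2 (valence 4) → 2 H
  atom 15: C, bond orders sum to 2 (valence 4) → 2 H
  atom 16: C, bond orders sum to 1 (valence 4) → 3 H
Totals → C:13, H:17, F:1, O:2.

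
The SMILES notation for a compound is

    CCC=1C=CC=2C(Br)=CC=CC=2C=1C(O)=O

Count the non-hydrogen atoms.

16

Every atom symbol written in the SMILES (organic subset) is one heavy atom; implicit H are not written.
Heavy atoms by element → Br:1, C:13, O:2.
Total: 16.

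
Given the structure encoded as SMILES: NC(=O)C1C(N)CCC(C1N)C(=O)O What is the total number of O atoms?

3

Scan the SMILES for O atoms (remember two-letter symbols like Cl and Br are single atoms).
Oxygen count: 3.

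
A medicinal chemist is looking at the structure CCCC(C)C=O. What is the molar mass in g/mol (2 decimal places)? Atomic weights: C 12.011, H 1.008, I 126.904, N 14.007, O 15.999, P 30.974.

First, the molecular formula is C6H12O (counting implicit H from valence).
  C: 6 × 12.011 = 72.066
  H: 12 × 1.008 = 12.096
  O: 1 × 15.999 = 15.999
Sum: 6×12.011 + 12×1.008 + 1×15.999 = 100.161 → 100.16 g/mol.

100.16 g/mol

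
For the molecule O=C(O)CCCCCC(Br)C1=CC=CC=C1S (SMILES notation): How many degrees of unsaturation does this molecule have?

Molecular formula: C13H17BrO2S.
DoU = (2C + 2 + N − H − X) / 2, where X is the halogen count and O/S are ignored.
    = (2·13 + 2 + 0 − 17 − 1) / 2 = 10 / 2 = 5.

5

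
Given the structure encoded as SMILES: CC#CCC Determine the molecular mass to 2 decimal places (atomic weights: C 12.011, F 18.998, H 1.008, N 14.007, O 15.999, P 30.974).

First, the molecular formula is C5H8 (counting implicit H from valence).
  C: 5 × 12.011 = 60.055
  H: 8 × 1.008 = 8.064
Sum: 5×12.011 + 8×1.008 = 68.119 → 68.12 g/mol.

68.12 g/mol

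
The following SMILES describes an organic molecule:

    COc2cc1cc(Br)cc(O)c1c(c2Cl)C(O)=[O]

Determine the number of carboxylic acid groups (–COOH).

The carboxylic acid motif appears at heavy-atom position 16 in the SMILES.
Other groups present: 1 ether, 1 hydroxyl.
Carboxylic acid count: 1.

1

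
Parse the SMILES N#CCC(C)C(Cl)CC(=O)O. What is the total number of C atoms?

Count every carbon token in the SMILES (each C, including those in ring-closure positions and inside branches).
Carbon count: 7.

7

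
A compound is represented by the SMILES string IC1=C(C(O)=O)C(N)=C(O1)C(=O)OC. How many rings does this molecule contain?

1

In SMILES, each pair of matching ring-closure digits denotes one ring-closing bond; the number of such bonds equals the number of independent rings.
Ring-closure bonds here: 1.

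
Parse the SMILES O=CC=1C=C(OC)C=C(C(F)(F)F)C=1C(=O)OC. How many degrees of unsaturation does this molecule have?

Degree of unsaturation = (number of rings) + (number of π bonds).
Ring closures in the SMILES: 1.
π bonds: 5 double bonds (each 1 DoU) → 5 DoU from unsaturation.
Total DoU = 1 + 5 = 6.

6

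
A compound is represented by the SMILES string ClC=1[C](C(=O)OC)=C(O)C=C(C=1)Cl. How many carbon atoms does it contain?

8

Count every carbon token in the SMILES (each C, including those in ring-closure positions and inside branches).
Carbon count: 8.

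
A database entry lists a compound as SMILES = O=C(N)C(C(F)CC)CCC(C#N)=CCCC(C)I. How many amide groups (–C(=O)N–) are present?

1

The amide motif appears at heavy-atom position 2 in the SMILES.
Other groups present: 1 alkene, 1 nitrile.
Amide count: 1.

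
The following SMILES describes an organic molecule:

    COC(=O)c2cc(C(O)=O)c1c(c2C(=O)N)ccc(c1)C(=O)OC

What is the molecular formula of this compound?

C16H13NO7

Walk through each heavy atom and fill implicit hydrogens from standard valence (C 4, N 3, O 2, S 2, halogen 1); for lowercase aromatic atoms, an aromatic c carries 1 H when it has two neighbours and 0 H with three, and aromatic n carries 0 H:
  atom 1: C, bond orders sum to 1 (valence 4) → 3 H
  atom 2: O, bond orders sum to 2 (valence 2) → 0 H
  atom 3: C, bond orders sum to 4 (valence 4) → 0 H
  atom 4: O, bond orders sum to 2 (valence 2) → 0 H
  atom 5: aromatic c, 3 neighbours → 0 H
  atom 6: aromatic c, 2 neighbours → 1 H
  atom 7: aromatic c, 3 neighbours → 0 H
  atom 8: C, bond orders sum to 4 (valence 4) → 0 H
  atom 9: O, bond orders sum to 1 (valence 2) → 1 H
  atom 10: O, bond orders sum to 2 (valence 2) → 0 H
  atom 11: aromatic c, 3 neighbours → 0 H
  atom 12: aromatic c, 3 neighbours → 0 H
  atom 13: aromatic c, 3 neighbours → 0 H
  atom 14: C, bond orders sum to 4 (valence 4) → 0 H
  atom 15: O, bond orders sum to 2 (valence 2) → 0 H
  atom 16: N, bond orders sum to 1 (valence 3) → 2 H
  atom 17: aromatic c, 2 neighbours → 1 H
  atom 18: aromatic c, 2 neighbours → 1 H
  atom 19: aromatic c, 3 neighbours → 0 H
  atom 20: aromatic c, 2 neighbours → 1 H
  atom 21: C, bond orders sum to 4 (valence 4) → 0 H
  atom 22: O, bond orders sum to 2 (valence 2) → 0 H
  atom 23: O, bond orders sum to 2 (valence 2) → 0 H
  atom 24: C, bond orders sum to 1 (valence 4) → 3 H
Totals → C:16, H:13, N:1, O:7.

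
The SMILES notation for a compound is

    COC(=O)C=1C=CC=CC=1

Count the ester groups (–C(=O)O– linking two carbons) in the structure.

1

The ester motif appears at heavy-atom position 3 in the SMILES.
Ester count: 1.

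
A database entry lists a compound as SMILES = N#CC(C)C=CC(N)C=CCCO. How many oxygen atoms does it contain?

1

Scan the SMILES for O atoms (remember two-letter symbols like Cl and Br are single atoms).
Oxygen count: 1.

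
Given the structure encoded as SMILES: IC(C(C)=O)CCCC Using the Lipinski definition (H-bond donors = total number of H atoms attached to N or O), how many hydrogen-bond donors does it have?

Donors: find every N or O and count the H atoms it carries.
  atom 5 (O): bond orders sum to 2 → 0 H
Lipinski HBD = 0.

0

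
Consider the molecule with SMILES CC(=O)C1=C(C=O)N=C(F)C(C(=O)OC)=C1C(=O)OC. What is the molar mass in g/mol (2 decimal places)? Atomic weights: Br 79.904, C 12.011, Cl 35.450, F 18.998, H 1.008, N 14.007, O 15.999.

283.21 g/mol

First, the molecular formula is C12H10FNO6 (counting implicit H from valence).
  C: 12 × 12.011 = 144.132
  F: 1 × 18.998 = 18.998
  H: 10 × 1.008 = 10.080
  N: 1 × 14.007 = 14.007
  O: 6 × 15.999 = 95.994
Sum: 12×12.011 + 1×18.998 + 10×1.008 + 1×14.007 + 6×15.999 = 283.211 → 283.21 g/mol.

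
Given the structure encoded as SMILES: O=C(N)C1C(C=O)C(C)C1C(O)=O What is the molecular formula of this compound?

C8H11NO4

Walk through each heavy atom and fill implicit hydrogens from standard valence (C 4, N 3, O 2, S 2, halogen 1):
  atom 1: O, bond orders sum to 2 (valence 2) → 0 H
  atom 2: C, bond orders sum to 4 (valence 4) → 0 H
  atom 3: N, bond orders sum to 1 (valence 3) → 2 H
  atom 4: C, bond orders sum to 3 (valence 4) → 1 H
  atom 5: C, bond orders sum to 3 (valence 4) → 1 H
  atom 6: C, bond orders sum to 3 (valence 4) → 1 H
  atom 7: O, bond orders sum to 2 (valence 2) → 0 H
  atom 8: C, bond orders sum to 3 (valence 4) → 1 H
  atom 9: C, bond orders sum to 1 (valence 4) → 3 H
  atom 10: C, bond orders sum to 3 (valence 4) → 1 H
  atom 11: C, bond orders sum to 4 (valence 4) → 0 H
  atom 12: O, bond orders sum to 1 (valence 2) → 1 H
  atom 13: O, bond orders sum to 2 (valence 2) → 0 H
Totals → C:8, H:11, N:1, O:4.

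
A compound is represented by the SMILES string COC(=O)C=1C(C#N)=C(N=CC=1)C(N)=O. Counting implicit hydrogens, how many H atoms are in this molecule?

7

Walk through each heavy atom and fill implicit hydrogens from standard valence (C 4, N 3, O 2, S 2, halogen 1):
  atom 1: C, bond orders sum to 1 (valence 4) → 3 H
  atom 2: O, bond orders sum to 2 (valence 2) → 0 H
  atom 3: C, bond orders sum to 4 (valence 4) → 0 H
  atom 4: O, bond orders sum to 2 (valence 2) → 0 H
  atom 5: C, bond orders sum to 4 (valence 4) → 0 H
  atom 6: C, bond orders sum to 4 (valence 4) → 0 H
  atom 7: C, bond orders sum to 4 (valence 4) → 0 H
  atom 8: N, bond orders sum to 3 (valence 3) → 0 H
  atom 9: C, bond orders sum to 4 (valence 4) → 0 H
  atom 10: N, bond orders sum to 3 (valence 3) → 0 H
  atom 11: C, bond orders sum to 3 (valence 4) → 1 H
  atom 12: C, bond orders sum to 3 (valence 4) → 1 H
  atom 13: C, bond orders sum to 4 (valence 4) → 0 H
  atom 14: N, bond orders sum to 1 (valence 3) → 2 H
  atom 15: O, bond orders sum to 2 (valence 2) → 0 H
Total hydrogens: 7.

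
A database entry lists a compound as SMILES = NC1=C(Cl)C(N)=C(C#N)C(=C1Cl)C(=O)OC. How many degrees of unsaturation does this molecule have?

7

Degree of unsaturation = (number of rings) + (number of π bonds).
Ring closures in the SMILES: 1.
π bonds: 4 double bonds (each 1 DoU), 1 triple bond (each 2 DoU) → 6 DoU from unsaturation.
Total DoU = 1 + 6 = 7.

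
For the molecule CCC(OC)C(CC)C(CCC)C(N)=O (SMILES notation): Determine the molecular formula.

Walk through each heavy atom and fill implicit hydrogens from standard valence (C 4, N 3, O 2, S 2, halogen 1):
  atom 1: C, bond orders sum to 1 (valence 4) → 3 H
  atom 2: C, bond orders sum to 2 (valence 4) → 2 H
  atom 3: C, bond orders sum to 3 (valence 4) → 1 H
  atom 4: O, bond orders sum to 2 (valence 2) → 0 H
  atom 5: C, bond orders sum to 1 (valence 4) → 3 H
  atom 6: C, bond orders sum to 3 (valence 4) → 1 H
  atom 7: C, bond orders sum to 2 (valence 4) → 2 H
  atom 8: C, bond orders sum to 1 (valence 4) → 3 H
  atom 9: C, bond orders sum to 3 (valence 4) → 1 H
  atom 10: C, bond orders sum to 2 (valence 4) → 2 H
  atom 11: C, bond orders sum to 2 (valence 4) → 2 H
  atom 12: C, bond orders sum to 1 (valence 4) → 3 H
  atom 13: C, bond orders sum to 4 (valence 4) → 0 H
  atom 14: N, bond orders sum to 1 (valence 3) → 2 H
  atom 15: O, bond orders sum to 2 (valence 2) → 0 H
Totals → C:12, H:25, N:1, O:2.
In Hill order: C12H25NO2.

C12H25NO2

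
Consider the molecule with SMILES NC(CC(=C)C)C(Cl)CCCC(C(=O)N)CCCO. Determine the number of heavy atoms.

19

Every atom symbol written in the SMILES (organic subset) is one heavy atom; implicit H are not written.
Heavy atoms by element → C:14, Cl:1, N:2, O:2.
Total: 19.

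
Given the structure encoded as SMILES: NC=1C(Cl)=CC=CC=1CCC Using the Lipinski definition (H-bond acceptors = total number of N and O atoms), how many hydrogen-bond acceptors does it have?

1

N atoms: 1; O atoms: 0.
Lipinski HBA = 1 + 0 = 1.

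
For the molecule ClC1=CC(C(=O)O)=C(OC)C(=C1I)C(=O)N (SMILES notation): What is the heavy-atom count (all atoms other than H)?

Every atom symbol written in the SMILES (organic subset) is one heavy atom; implicit H are not written.
Heavy atoms by element → C:9, Cl:1, I:1, N:1, O:4.
Total: 16.

16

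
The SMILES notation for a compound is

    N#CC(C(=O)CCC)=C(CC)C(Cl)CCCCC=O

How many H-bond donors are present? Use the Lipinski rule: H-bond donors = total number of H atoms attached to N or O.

Donors: find every N or O and count the H atoms it carries.
  atom 1 (N): bond orders sum to 3 → 0 H
  atom 5 (O): bond orders sum to 2 → 0 H
  atom 19 (O): bond orders sum to 2 → 0 H
Lipinski HBD = 0.

0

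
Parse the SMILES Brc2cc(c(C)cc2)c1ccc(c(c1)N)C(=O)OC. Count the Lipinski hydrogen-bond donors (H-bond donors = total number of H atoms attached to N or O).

2

Donors: find every N or O and count the H atoms it carries.
  atom 15 (N): bond orders sum to 1 → 2 H
  atom 17 (O): bond orders sum to 2 → 0 H
  atom 18 (O): bond orders sum to 2 → 0 H
Lipinski HBD = 2.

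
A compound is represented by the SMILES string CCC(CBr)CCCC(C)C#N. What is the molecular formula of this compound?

Walk through each heavy atom and fill implicit hydrogens from standard valence (C 4, N 3, O 2, S 2, halogen 1):
  atom 1: C, bond orders sum to 1 (valence 4) → 3 H
  atom 2: C, bond orders sum to 2 (valence 4) → 2 H
  atom 3: C, bond orders sum to 3 (valence 4) → 1 H
  atom 4: C, bond orders sum to 2 (valence 4) → 2 H
  atom 5: Br (halogen, monovalent) → 0 H
  atom 6: C, bond orders sum to 2 (valence 4) → 2 H
  atom 7: C, bond orders sum to 2 (valence 4) → 2 H
  atom 8: C, bond orders sum to 2 (valence 4) → 2 H
  atom 9: C, bond orders sum to 3 (valence 4) → 1 H
  atom 10: C, bond orders sum to 1 (valence 4) → 3 H
  atom 11: C, bond orders sum to 4 (valence 4) → 0 H
  atom 12: N, bond orders sum to 3 (valence 3) → 0 H
Totals → C:10, H:18, Br:1, N:1.

C10H18BrN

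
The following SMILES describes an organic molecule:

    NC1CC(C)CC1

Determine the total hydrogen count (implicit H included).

Walk through each heavy atom and fill implicit hydrogens from standard valence (C 4, N 3, O 2, S 2, halogen 1):
  atom 1: N, bond orders sum to 1 (valence 3) → 2 H
  atom 2: C, bond orders sum to 3 (valence 4) → 1 H
  atom 3: C, bond orders sum to 2 (valence 4) → 2 H
  atom 4: C, bond orders sum to 3 (valence 4) → 1 H
  atom 5: C, bond orders sum to 1 (valence 4) → 3 H
  atom 6: C, bond orders sum to 2 (valence 4) → 2 H
  atom 7: C, bond orders sum to 2 (valence 4) → 2 H
Total hydrogens: 13.

13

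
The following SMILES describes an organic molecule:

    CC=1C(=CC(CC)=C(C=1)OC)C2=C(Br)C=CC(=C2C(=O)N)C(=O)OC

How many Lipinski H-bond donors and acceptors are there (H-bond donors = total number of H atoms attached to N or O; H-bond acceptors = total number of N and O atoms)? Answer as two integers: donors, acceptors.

Donors: find every N or O and count the H atoms it carries.
  atom 10 (O): bond orders sum to 2 → 0 H
  atom 20 (O): bond orders sum to 2 → 0 H
  atom 21 (N): bond orders sum to 1 → 2 H
  atom 23 (O): bond orders sum to 2 → 0 H
  atom 24 (O): bond orders sum to 2 → 0 H
Lipinski HBD = 2.
Acceptors: N atoms = 1, O atoms = 4 → HBA = 5.

2, 5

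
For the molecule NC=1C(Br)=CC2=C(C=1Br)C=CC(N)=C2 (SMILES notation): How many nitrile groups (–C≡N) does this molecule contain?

Scan the SMILES for the nitrile motif — none present.
Groups that are present: 2 primary amine.

0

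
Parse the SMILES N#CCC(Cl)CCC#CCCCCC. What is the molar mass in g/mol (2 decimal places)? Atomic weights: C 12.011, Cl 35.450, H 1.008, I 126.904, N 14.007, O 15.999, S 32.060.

211.73 g/mol

First, the molecular formula is C12H18ClN (counting implicit H from valence).
  C: 12 × 12.011 = 144.132
  Cl: 1 × 35.450 = 35.450
  H: 18 × 1.008 = 18.144
  N: 1 × 14.007 = 14.007
Sum: 12×12.011 + 1×35.450 + 18×1.008 + 1×14.007 = 211.733 → 211.73 g/mol.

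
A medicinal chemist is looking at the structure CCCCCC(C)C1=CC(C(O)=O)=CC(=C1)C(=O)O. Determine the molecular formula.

C15H20O4

Walk through each heavy atom and fill implicit hydrogens from standard valence (C 4, N 3, O 2, S 2, halogen 1):
  atom 1: C, bond orders sum to 1 (valence 4) → 3 H
  atom 2: C, bond orders sum to 2 (valence 4) → 2 H
  atom 3: C, bond orders sum to 2 (valence 4) → 2 H
  atom 4: C, bond orders sum to 2 (valence 4) → 2 H
  atom 5: C, bond orders sum to 2 (valence 4) → 2 H
  atom 6: C, bond orders sum to 3 (valence 4) → 1 H
  atom 7: C, bond orders sum to 1 (valence 4) → 3 H
  atom 8: C, bond orders sum to 4 (valence 4) → 0 H
  atom 9: C, bond orders sum to 3 (valence 4) → 1 H
  atom 10: C, bond orders sum to 4 (valence 4) → 0 H
  atom 11: C, bond orders sum to 4 (valence 4) → 0 H
  atom 12: O, bond orders sum to 1 (valence 2) → 1 H
  atom 13: O, bond orders sum to 2 (valence 2) → 0 H
  atom 14: C, bond orders sum to 3 (valence 4) → 1 H
  atom 15: C, bond orders sum to 4 (valence 4) → 0 H
  atom 16: C, bond orders sum to 3 (valence 4) → 1 H
  atom 17: C, bond orders sum to 4 (valence 4) → 0 H
  atom 18: O, bond orders sum to 2 (valence 2) → 0 H
  atom 19: O, bond orders sum to 1 (valence 2) → 1 H
Totals → C:15, H:20, O:4.
In Hill order: C15H20O4.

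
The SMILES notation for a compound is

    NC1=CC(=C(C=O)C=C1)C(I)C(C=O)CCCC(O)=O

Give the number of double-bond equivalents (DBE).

Degree of unsaturation = (number of rings) + (number of π bonds).
Ring closures in the SMILES: 1.
π bonds: 6 double bonds (each 1 DoU) → 6 DoU from unsaturation.
Total DoU = 1 + 6 = 7.

7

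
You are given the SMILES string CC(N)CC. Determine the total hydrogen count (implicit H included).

11

Walk through each heavy atom and fill implicit hydrogens from standard valence (C 4, N 3, O 2, S 2, halogen 1):
  atom 1: C, bond orders sum to 1 (valence 4) → 3 H
  atom 2: C, bond orders sum to 3 (valence 4) → 1 H
  atom 3: N, bond orders sum to 1 (valence 3) → 2 H
  atom 4: C, bond orders sum to 2 (valence 4) → 2 H
  atom 5: C, bond orders sum to 1 (valence 4) → 3 H
Total hydrogens: 11.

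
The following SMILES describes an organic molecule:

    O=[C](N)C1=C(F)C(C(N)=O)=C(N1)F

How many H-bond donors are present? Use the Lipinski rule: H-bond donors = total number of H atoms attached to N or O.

Donors: find every N or O and count the H atoms it carries.
  atom 1 (O): bond orders sum to 2 → 0 H
  atom 3 (N): bond orders sum to 1 → 2 H
  atom 9 (N): bond orders sum to 1 → 2 H
  atom 10 (O): bond orders sum to 2 → 0 H
  atom 12 (N): bond orders sum to 2 → 1 H
Lipinski HBD = 5.

5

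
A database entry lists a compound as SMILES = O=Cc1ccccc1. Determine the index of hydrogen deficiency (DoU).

Molecular formula: C7H6O.
DoU = (2C + 2 + N − H − X) / 2, where X is the halogen count and O/S are ignored.
    = (2·7 + 2 + 0 − 6 − 0) / 2 = 10 / 2 = 5.

5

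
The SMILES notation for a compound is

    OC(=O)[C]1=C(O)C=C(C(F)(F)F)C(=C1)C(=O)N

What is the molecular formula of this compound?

Walk through each heavy atom and fill implicit hydrogens from standard valence (C 4, N 3, O 2, S 2, halogen 1):
  atom 1: O, bond orders sum to 1 (valence 2) → 1 H
  atom 2: C, bond orders sum to 4 (valence 4) → 0 H
  atom 3: O, bond orders sum to 2 (valence 2) → 0 H
  atom 4: C with explicit H count 0
  atom 5: C, bond orders sum to 4 (valence 4) → 0 H
  atom 6: O, bond orders sum to 1 (valence 2) → 1 H
  atom 7: C, bond orders sum to 3 (valence 4) → 1 H
  atom 8: C, bond orders sum to 4 (valence 4) → 0 H
  atom 9: C, bond orders sum to 4 (valence 4) → 0 H
  atom 10: F (halogen, monovalent) → 0 H
  atom 11: F (halogen, monovalent) → 0 H
  atom 12: F (halogen, monovalent) → 0 H
  atom 13: C, bond orders sum to 4 (valence 4) → 0 H
  atom 14: C, bond orders sum to 3 (valence 4) → 1 H
  atom 15: C, bond orders sum to 4 (valence 4) → 0 H
  atom 16: O, bond orders sum to 2 (valence 2) → 0 H
  atom 17: N, bond orders sum to 1 (valence 3) → 2 H
Totals → C:9, H:6, F:3, N:1, O:4.

C9H6F3NO4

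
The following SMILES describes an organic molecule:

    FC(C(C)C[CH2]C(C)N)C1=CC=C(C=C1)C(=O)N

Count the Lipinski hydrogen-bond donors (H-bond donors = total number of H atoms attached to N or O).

4

Donors: find every N or O and count the H atoms it carries.
  atom 9 (N): bond orders sum to 1 → 2 H
  atom 17 (O): bond orders sum to 2 → 0 H
  atom 18 (N): bond orders sum to 1 → 2 H
Lipinski HBD = 4.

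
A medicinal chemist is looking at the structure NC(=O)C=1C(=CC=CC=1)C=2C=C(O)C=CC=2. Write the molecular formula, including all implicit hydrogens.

C13H11NO2

Walk through each heavy atom and fill implicit hydrogens from standard valence (C 4, N 3, O 2, S 2, halogen 1):
  atom 1: N, bond orders sum to 1 (valence 3) → 2 H
  atom 2: C, bond orders sum to 4 (valence 4) → 0 H
  atom 3: O, bond orders sum to 2 (valence 2) → 0 H
  atom 4: C, bond orders sum to 4 (valence 4) → 0 H
  atom 5: C, bond orders sum to 4 (valence 4) → 0 H
  atom 6: C, bond orders sum to 3 (valence 4) → 1 H
  atom 7: C, bond orders sum to 3 (valence 4) → 1 H
  atom 8: C, bond orders sum to 3 (valence 4) → 1 H
  atom 9: C, bond orders sum to 3 (valence 4) → 1 H
  atom 10: C, bond orders sum to 4 (valence 4) → 0 H
  atom 11: C, bond orders sum to 3 (valence 4) → 1 H
  atom 12: C, bond orders sum to 4 (valence 4) → 0 H
  atom 13: O, bond orders sum to 1 (valence 2) → 1 H
  atom 14: C, bond orders sum to 3 (valence 4) → 1 H
  atom 15: C, bond orders sum to 3 (valence 4) → 1 H
  atom 16: C, bond orders sum to 3 (valence 4) → 1 H
Totals → C:13, H:11, N:1, O:2.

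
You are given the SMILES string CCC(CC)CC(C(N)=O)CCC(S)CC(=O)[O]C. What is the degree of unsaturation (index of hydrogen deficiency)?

2

Molecular formula: C14H27NO3S.
DoU = (2C + 2 + N − H − X) / 2, where X is the halogen count and O/S are ignored.
    = (2·14 + 2 + 1 − 27 − 0) / 2 = 4 / 2 = 2.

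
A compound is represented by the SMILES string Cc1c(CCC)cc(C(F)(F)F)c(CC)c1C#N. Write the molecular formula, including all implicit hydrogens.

Walk through each heavy atom and fill implicit hydrogens from standard valence (C 4, N 3, O 2, S 2, halogen 1); for lowercase aromatic atoms, an aromatic c carries 1 H when it has two neighbours and 0 H with three, and aromatic n carries 0 H:
  atom 1: C, bond orders sum to 1 (valence 4) → 3 H
  atom 2: aromatic c, 3 neighbours → 0 H
  atom 3: aromatic c, 3 neighbours → 0 H
  atom 4: C, bond orders sum to 2 (valence 4) → 2 H
  atom 5: C, bond orders sum to 2 (valence 4) → 2 H
  atom 6: C, bond orders sum to 1 (valence 4) → 3 H
  atom 7: aromatic c, 2 neighbours → 1 H
  atom 8: aromatic c, 3 neighbours → 0 H
  atom 9: C, bond orders sum to 4 (valence 4) → 0 H
  atom 10: F (halogen, monovalent) → 0 H
  atom 11: F (halogen, monovalent) → 0 H
  atom 12: F (halogen, monovalent) → 0 H
  atom 13: aromatic c, 3 neighbours → 0 H
  atom 14: C, bond orders sum to 2 (valence 4) → 2 H
  atom 15: C, bond orders sum to 1 (valence 4) → 3 H
  atom 16: aromatic c, 3 neighbours → 0 H
  atom 17: C, bond orders sum to 4 (valence 4) → 0 H
  atom 18: N, bond orders sum to 3 (valence 3) → 0 H
Totals → C:14, H:16, F:3, N:1.

C14H16F3N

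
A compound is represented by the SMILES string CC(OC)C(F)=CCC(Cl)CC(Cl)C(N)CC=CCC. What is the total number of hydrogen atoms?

26

Walk through each heavy atom and fill implicit hydrogens from standard valence (C 4, N 3, O 2, S 2, halogen 1):
  atom 1: C, bond orders sum to 1 (valence 4) → 3 H
  atom 2: C, bond orders sum to 3 (valence 4) → 1 H
  atom 3: O, bond orders sum to 2 (valence 2) → 0 H
  atom 4: C, bond orders sum to 1 (valence 4) → 3 H
  atom 5: C, bond orders sum to 4 (valence 4) → 0 H
  atom 6: F (halogen, monovalent) → 0 H
  atom 7: C, bond orders sum to 3 (valence 4) → 1 H
  atom 8: C, bond orders sum to 2 (valence 4) → 2 H
  atom 9: C, bond orders sum to 3 (valence 4) → 1 H
  atom 10: Cl (halogen, monovalent) → 0 H
  atom 11: C, bond orders sum to 2 (valence 4) → 2 H
  atom 12: C, bond orders sum to 3 (valence 4) → 1 H
  atom 13: Cl (halogen, monovalent) → 0 H
  atom 14: C, bond orders sum to 3 (valence 4) → 1 H
  atom 15: N, bond orders sum to 1 (valence 3) → 2 H
  atom 16: C, bond orders sum to 2 (valence 4) → 2 H
  atom 17: C, bond orders sum to 3 (valence 4) → 1 H
  atom 18: C, bond orders sum to 3 (valence 4) → 1 H
  atom 19: C, bond orders sum to 2 (valence 4) → 2 H
  atom 20: C, bond orders sum to 1 (valence 4) → 3 H
Total hydrogens: 26.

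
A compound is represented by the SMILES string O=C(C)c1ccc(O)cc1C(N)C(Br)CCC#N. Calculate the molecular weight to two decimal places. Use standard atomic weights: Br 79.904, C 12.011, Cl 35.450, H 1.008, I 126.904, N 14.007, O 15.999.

First, the molecular formula is C13H15BrN2O2 (counting implicit H from valence).
  Br: 1 × 79.904 = 79.904
  C: 13 × 12.011 = 156.143
  H: 15 × 1.008 = 15.120
  N: 2 × 14.007 = 28.014
  O: 2 × 15.999 = 31.998
Sum: 1×79.904 + 13×12.011 + 15×1.008 + 2×14.007 + 2×15.999 = 311.179 → 311.18 g/mol.

311.18 g/mol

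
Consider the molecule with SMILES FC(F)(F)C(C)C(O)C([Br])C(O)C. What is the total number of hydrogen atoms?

Walk through each heavy atom and fill implicit hydrogens from standard valence (C 4, N 3, O 2, S 2, halogen 1):
  atom 1: F (halogen, monovalent) → 0 H
  atom 2: C, bond orders sum to 4 (valence 4) → 0 H
  atom 3: F (halogen, monovalent) → 0 H
  atom 4: F (halogen, monovalent) → 0 H
  atom 5: C, bond orders sum to 3 (valence 4) → 1 H
  atom 6: C, bond orders sum to 1 (valence 4) → 3 H
  atom 7: C, bond orders sum to 3 (valence 4) → 1 H
  atom 8: O, bond orders sum to 1 (valence 2) → 1 H
  atom 9: C, bond orders sum to 3 (valence 4) → 1 H
  atom 10: Br with explicit H count 0
  atom 11: C, bond orders sum to 3 (valence 4) → 1 H
  atom 12: O, bond orders sum to 1 (valence 2) → 1 H
  atom 13: C, bond orders sum to 1 (valence 4) → 3 H
Total hydrogens: 12.

12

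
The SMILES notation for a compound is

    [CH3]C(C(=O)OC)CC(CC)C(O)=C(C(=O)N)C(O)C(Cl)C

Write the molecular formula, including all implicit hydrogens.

C14H24ClNO5

Walk through each heavy atom and fill implicit hydrogens from standard valence (C 4, N 3, O 2, S 2, halogen 1):
  atom 1: C with explicit H count 3
  atom 2: C, bond orders sum to 3 (valence 4) → 1 H
  atom 3: C, bond orders sum to 4 (valence 4) → 0 H
  atom 4: O, bond orders sum to 2 (valence 2) → 0 H
  atom 5: O, bond orders sum to 2 (valence 2) → 0 H
  atom 6: C, bond orders sum to 1 (valence 4) → 3 H
  atom 7: C, bond orders sum to 2 (valence 4) → 2 H
  atom 8: C, bond orders sum to 3 (valence 4) → 1 H
  atom 9: C, bond orders sum to 2 (valence 4) → 2 H
  atom 10: C, bond orders sum to 1 (valence 4) → 3 H
  atom 11: C, bond orders sum to 4 (valence 4) → 0 H
  atom 12: O, bond orders sum to 1 (valence 2) → 1 H
  atom 13: C, bond orders sum to 4 (valence 4) → 0 H
  atom 14: C, bond orders sum to 4 (valence 4) → 0 H
  atom 15: O, bond orders sum to 2 (valence 2) → 0 H
  atom 16: N, bond orders sum to 1 (valence 3) → 2 H
  atom 17: C, bond orders sum to 3 (valence 4) → 1 H
  atom 18: O, bond orders sum to 1 (valence 2) → 1 H
  atom 19: C, bond orders sum to 3 (valence 4) → 1 H
  atom 20: Cl (halogen, monovalent) → 0 H
  atom 21: C, bond orders sum to 1 (valence 4) → 3 H
Totals → C:14, H:24, Cl:1, N:1, O:5.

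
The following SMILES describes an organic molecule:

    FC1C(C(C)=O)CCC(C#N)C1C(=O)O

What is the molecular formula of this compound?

Walk through each heavy atom and fill implicit hydrogens from standard valence (C 4, N 3, O 2, S 2, halogen 1):
  atom 1: F (halogen, monovalent) → 0 H
  atom 2: C, bond orders sum to 3 (valence 4) → 1 H
  atom 3: C, bond orders sum to 3 (valence 4) → 1 H
  atom 4: C, bond orders sum to 4 (valence 4) → 0 H
  atom 5: C, bond orders sum to 1 (valence 4) → 3 H
  atom 6: O, bond orders sum to 2 (valence 2) → 0 H
  atom 7: C, bond orders sum to 2 (valence 4) → 2 H
  atom 8: C, bond orders sum to 2 (valence 4) → 2 H
  atom 9: C, bond orders sum to 3 (valence 4) → 1 H
  atom 10: C, bond orders sum to 4 (valence 4) → 0 H
  atom 11: N, bond orders sum to 3 (valence 3) → 0 H
  atom 12: C, bond orders sum to 3 (valence 4) → 1 H
  atom 13: C, bond orders sum to 4 (valence 4) → 0 H
  atom 14: O, bond orders sum to 2 (valence 2) → 0 H
  atom 15: O, bond orders sum to 1 (valence 2) → 1 H
Totals → C:10, H:12, F:1, N:1, O:3.

C10H12FNO3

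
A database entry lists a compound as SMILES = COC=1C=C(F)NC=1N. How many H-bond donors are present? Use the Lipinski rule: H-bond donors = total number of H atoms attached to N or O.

Donors: find every N or O and count the H atoms it carries.
  atom 2 (O): bond orders sum to 2 → 0 H
  atom 7 (N): bond orders sum to 2 → 1 H
  atom 9 (N): bond orders sum to 1 → 2 H
Lipinski HBD = 3.

3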